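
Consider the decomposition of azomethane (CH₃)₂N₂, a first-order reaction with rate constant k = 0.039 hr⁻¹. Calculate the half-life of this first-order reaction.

17.77 hr

Step 1: For a first-order reaction, t₁/₂ = ln(2)/k
Step 2: t₁/₂ = ln(2)/0.039
Step 3: t₁/₂ = 0.6931/0.039 = 17.77 hr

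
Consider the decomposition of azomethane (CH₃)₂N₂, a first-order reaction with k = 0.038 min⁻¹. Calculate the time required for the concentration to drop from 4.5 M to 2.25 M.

18.24 min

Step 1: For first-order: t = ln([azomethane]₀/[azomethane])/k
Step 2: t = ln(4.5/2.25)/0.038
Step 3: t = ln(2)/0.038
Step 4: t = 0.6931/0.038 = 18.24 min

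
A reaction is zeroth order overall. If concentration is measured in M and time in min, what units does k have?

M·min⁻¹

Step 1: For overall order n, rate = k × (concentration)^n.
Step 2: Rate has units M·min⁻¹; concentration term has units M^0.
Step 3: k = rate / (concentration)^n, so units of k = M^(1-0)·min⁻¹ = M·min⁻¹.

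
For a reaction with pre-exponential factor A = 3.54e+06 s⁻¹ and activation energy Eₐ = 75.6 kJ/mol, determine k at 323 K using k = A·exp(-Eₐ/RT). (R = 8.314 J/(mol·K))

2.10e-06 s⁻¹

Step 1: Use the Arrhenius equation: k = A × exp(-Eₐ/RT)
Step 2: Convert Eₐ to J/mol: 75.6 kJ/mol = 75600 J/mol
Step 3: Calculate the exponent: -Eₐ/(RT) = -75600/(8.314 × 323) = -28.15200
Step 4: k = 3.54e+06 × exp(-28.15200)
Step 5: k = 3.54e+06 × 5.93939e-13 = 2.1025e-06 s⁻¹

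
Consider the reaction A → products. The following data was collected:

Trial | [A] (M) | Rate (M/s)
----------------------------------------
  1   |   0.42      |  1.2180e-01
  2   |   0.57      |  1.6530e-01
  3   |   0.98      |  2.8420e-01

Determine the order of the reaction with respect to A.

first order (1)

Step 1: Compare trials to find order n where rate₂/rate₁ = ([A]₂/[A]₁)^n
Step 2: rate₂/rate₁ = 1.6530e-01/1.2180e-01 = 1.357
Step 3: [A]₂/[A]₁ = 0.57/0.42 = 1.357
Step 4: n = ln(1.357)/ln(1.357) = 1.00 ≈ 1
Step 5: The reaction is first order in A.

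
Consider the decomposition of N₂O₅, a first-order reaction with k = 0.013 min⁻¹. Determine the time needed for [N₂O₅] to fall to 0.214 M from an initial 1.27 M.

137 min

Step 1: For first-order: t = ln([N₂O₅]₀/[N₂O₅])/k
Step 2: t = ln(1.27/0.214)/0.013
Step 3: t = ln(5.935)/0.013
Step 4: t = 1.781/0.013 = 137 min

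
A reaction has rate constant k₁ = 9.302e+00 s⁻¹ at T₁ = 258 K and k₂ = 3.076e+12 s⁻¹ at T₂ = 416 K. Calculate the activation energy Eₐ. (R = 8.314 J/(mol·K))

149.8 kJ/mol

Step 1: Use the two-temperature Arrhenius form: ln(k₂/k₁) = -Eₐ/R × (1/T₂ - 1/T₁)
Step 2: ln(k₂/k₁) = ln(3.076e+12/9.302e+00) = ln(3.30682e+11) = 26.5244
Step 3: 1/T₂ - 1/T₁ = 1/416 - 1/258 = -1.472123e-03 K⁻¹
Step 4: Eₐ = -R × ln(k₂/k₁) / (1/T₂ - 1/T₁) = -8.314 × 26.5244 / -1.472123e-03
Step 5: Eₐ = 1.4980e+05 J/mol = 149.8 kJ/mol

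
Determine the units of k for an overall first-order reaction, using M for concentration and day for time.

day⁻¹

Step 1: For overall order n, rate = k × (concentration)^n.
Step 2: Rate has units M·day⁻¹; concentration term has units M^1.
Step 3: k = rate / (concentration)^n, so units of k = M^(1-1)·day⁻¹ = day⁻¹.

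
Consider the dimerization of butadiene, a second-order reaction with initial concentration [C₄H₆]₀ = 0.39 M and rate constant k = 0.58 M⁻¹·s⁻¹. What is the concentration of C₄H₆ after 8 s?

0.1388 M

Step 1: For a second-order reaction: 1/[C₄H₆] = 1/[C₄H₆]₀ + kt
Step 2: 1/[C₄H₆] = 1/0.39 + 0.58 × 8
Step 3: 1/[C₄H₆] = 2.564 + 4.64 = 7.204
Step 4: [C₄H₆] = 1/7.204 = 0.1388 M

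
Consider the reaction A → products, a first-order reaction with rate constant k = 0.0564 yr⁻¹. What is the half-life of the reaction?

12.29 yr

Step 1: For a first-order reaction, t₁/₂ = ln(2)/k
Step 2: t₁/₂ = ln(2)/0.0564
Step 3: t₁/₂ = 0.6931/0.0564 = 12.29 yr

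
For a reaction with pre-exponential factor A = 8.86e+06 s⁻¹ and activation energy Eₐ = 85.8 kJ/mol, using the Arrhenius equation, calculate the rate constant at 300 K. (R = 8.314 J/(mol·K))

1.02e-08 s⁻¹

Step 1: Use the Arrhenius equation: k = A × exp(-Eₐ/RT)
Step 2: Convert Eₐ to J/mol: 85.8 kJ/mol = 85800 J/mol
Step 3: Calculate the exponent: -Eₐ/(RT) = -85800/(8.314 × 300) = -34.39981
Step 4: k = 8.86e+06 × exp(-34.39981)
Step 5: k = 8.86e+06 × 1.14909e-15 = 1.0181e-08 s⁻¹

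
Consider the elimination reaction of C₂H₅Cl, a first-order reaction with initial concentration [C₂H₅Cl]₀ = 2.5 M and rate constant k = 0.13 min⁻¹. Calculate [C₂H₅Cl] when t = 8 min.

0.8836 M

Step 1: For a first-order reaction: [C₂H₅Cl] = [C₂H₅Cl]₀ × e^(-kt)
Step 2: [C₂H₅Cl] = 2.5 × e^(-0.13 × 8)
Step 3: [C₂H₅Cl] = 2.5 × e^(-1.04)
Step 4: [C₂H₅Cl] = 2.5 × 0.353455 = 0.8836 M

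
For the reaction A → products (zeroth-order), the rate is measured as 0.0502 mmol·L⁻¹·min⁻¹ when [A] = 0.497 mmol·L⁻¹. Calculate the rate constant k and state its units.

0.0502 mmol·L⁻¹·min⁻¹

Step 1: For a zeroth-order reaction, rate = k (independent of concentration).
Step 2: k = rate = 0.0502 mmol·L⁻¹·min⁻¹.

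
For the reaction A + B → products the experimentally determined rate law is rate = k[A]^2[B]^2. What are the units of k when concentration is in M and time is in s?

M⁻³·s⁻¹

Step 1: Overall order = 2 + 2 = 4.
Step 2: rate has units M·s⁻¹; [A]^2[B]^2 has units M^4.
Step 3: k = rate/([A]^2[B]^2), so units of k = M^(1-4)·s⁻¹ = M⁻³·s⁻¹.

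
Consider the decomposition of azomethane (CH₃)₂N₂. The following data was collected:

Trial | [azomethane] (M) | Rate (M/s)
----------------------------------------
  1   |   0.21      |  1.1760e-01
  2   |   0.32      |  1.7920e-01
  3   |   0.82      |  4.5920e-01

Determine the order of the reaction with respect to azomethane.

first order (1)

Step 1: Compare trials to find order n where rate₂/rate₁ = ([azomethane]₂/[azomethane]₁)^n
Step 2: rate₂/rate₁ = 1.7920e-01/1.1760e-01 = 1.524
Step 3: [azomethane]₂/[azomethane]₁ = 0.32/0.21 = 1.524
Step 4: n = ln(1.524)/ln(1.524) = 1.00 ≈ 1
Step 5: The reaction is first order in azomethane.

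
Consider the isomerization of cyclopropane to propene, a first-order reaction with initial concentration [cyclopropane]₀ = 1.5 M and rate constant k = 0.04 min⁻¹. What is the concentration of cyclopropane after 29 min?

0.4702 M

Step 1: For a first-order reaction: [cyclopropane] = [cyclopropane]₀ × e^(-kt)
Step 2: [cyclopropane] = 1.5 × e^(-0.04 × 29)
Step 3: [cyclopropane] = 1.5 × e^(-1.16)
Step 4: [cyclopropane] = 1.5 × 0.313486 = 0.4702 M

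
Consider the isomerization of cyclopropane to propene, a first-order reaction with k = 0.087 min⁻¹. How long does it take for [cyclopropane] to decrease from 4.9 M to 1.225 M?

15.93 min

Step 1: For first-order: t = ln([cyclopropane]₀/[cyclopropane])/k
Step 2: t = ln(4.9/1.225)/0.087
Step 3: t = ln(4)/0.087
Step 4: t = 1.386/0.087 = 15.93 min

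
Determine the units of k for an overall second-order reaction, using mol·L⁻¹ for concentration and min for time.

(mol·L⁻¹)⁻¹·min⁻¹

Step 1: For overall order n, rate = k × (concentration)^n.
Step 2: Rate has units mol·L⁻¹·min⁻¹; concentration term has units (mol·L⁻¹)^2.
Step 3: k = rate / (concentration)^n, so units of k = (mol·L⁻¹)^(1-2)·min⁻¹ = (mol·L⁻¹)⁻¹·min⁻¹.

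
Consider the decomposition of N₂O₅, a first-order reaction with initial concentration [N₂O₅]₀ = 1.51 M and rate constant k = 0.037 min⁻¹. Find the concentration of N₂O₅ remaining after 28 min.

0.5359 M

Step 1: For a first-order reaction: [N₂O₅] = [N₂O₅]₀ × e^(-kt)
Step 2: [N₂O₅] = 1.51 × e^(-0.037 × 28)
Step 3: [N₂O₅] = 1.51 × e^(-1.036)
Step 4: [N₂O₅] = 1.51 × 0.354871 = 0.5359 M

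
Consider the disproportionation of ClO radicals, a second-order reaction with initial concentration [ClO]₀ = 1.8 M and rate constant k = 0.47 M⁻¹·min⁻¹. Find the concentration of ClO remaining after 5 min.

0.3442 M

Step 1: For a second-order reaction: 1/[ClO] = 1/[ClO]₀ + kt
Step 2: 1/[ClO] = 1/1.8 + 0.47 × 5
Step 3: 1/[ClO] = 0.5556 + 2.35 = 2.906
Step 4: [ClO] = 1/2.906 = 0.3442 M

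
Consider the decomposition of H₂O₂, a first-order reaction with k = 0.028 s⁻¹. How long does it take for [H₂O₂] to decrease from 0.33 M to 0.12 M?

36.13 s

Step 1: For first-order: t = ln([H₂O₂]₀/[H₂O₂])/k
Step 2: t = ln(0.33/0.12)/0.028
Step 3: t = ln(2.75)/0.028
Step 4: t = 1.012/0.028 = 36.13 s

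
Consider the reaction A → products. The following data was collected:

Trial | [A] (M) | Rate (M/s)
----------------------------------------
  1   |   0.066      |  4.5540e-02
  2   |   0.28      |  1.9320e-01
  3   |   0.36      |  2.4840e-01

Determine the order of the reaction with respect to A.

first order (1)

Step 1: Compare trials to find order n where rate₂/rate₁ = ([A]₂/[A]₁)^n
Step 2: rate₂/rate₁ = 1.9320e-01/4.5540e-02 = 4.242
Step 3: [A]₂/[A]₁ = 0.28/0.066 = 4.242
Step 4: n = ln(4.242)/ln(4.242) = 1.00 ≈ 1
Step 5: The reaction is first order in A.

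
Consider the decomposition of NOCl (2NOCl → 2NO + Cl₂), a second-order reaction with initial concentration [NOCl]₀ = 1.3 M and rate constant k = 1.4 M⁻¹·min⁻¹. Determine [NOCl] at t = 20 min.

0.03476 M

Step 1: For a second-order reaction: 1/[NOCl] = 1/[NOCl]₀ + kt
Step 2: 1/[NOCl] = 1/1.3 + 1.4 × 20
Step 3: 1/[NOCl] = 0.7692 + 28 = 28.77
Step 4: [NOCl] = 1/28.77 = 0.03476 M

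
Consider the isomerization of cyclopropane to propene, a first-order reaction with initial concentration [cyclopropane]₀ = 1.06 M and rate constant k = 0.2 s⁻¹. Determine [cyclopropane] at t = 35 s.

0.0009666 M

Step 1: For a first-order reaction: [cyclopropane] = [cyclopropane]₀ × e^(-kt)
Step 2: [cyclopropane] = 1.06 × e^(-0.2 × 35)
Step 3: [cyclopropane] = 1.06 × e^(-7)
Step 4: [cyclopropane] = 1.06 × 0.000911882 = 0.0009666 M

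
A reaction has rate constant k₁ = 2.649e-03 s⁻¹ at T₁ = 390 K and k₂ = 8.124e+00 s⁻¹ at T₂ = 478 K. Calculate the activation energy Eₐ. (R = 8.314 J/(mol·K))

141.4 kJ/mol

Step 1: Use the two-temperature Arrhenius form: ln(k₂/k₁) = -Eₐ/R × (1/T₂ - 1/T₁)
Step 2: ln(k₂/k₁) = ln(8.124e+00/2.649e-03) = ln(3066.82) = 8.0284
Step 3: 1/T₂ - 1/T₁ = 1/478 - 1/390 = -4.720524e-04 K⁻¹
Step 4: Eₐ = -R × ln(k₂/k₁) / (1/T₂ - 1/T₁) = -8.314 × 8.0284 / -4.720524e-04
Step 5: Eₐ = 1.4140e+05 J/mol = 141.4 kJ/mol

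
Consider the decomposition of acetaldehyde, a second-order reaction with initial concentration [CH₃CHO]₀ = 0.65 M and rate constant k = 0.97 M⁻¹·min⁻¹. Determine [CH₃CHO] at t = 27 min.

0.03606 M

Step 1: For a second-order reaction: 1/[CH₃CHO] = 1/[CH₃CHO]₀ + kt
Step 2: 1/[CH₃CHO] = 1/0.65 + 0.97 × 27
Step 3: 1/[CH₃CHO] = 1.538 + 26.19 = 27.73
Step 4: [CH₃CHO] = 1/27.73 = 0.03606 M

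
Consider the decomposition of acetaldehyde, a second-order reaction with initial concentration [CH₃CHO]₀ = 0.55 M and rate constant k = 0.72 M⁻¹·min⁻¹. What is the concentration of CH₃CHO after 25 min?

0.05046 M

Step 1: For a second-order reaction: 1/[CH₃CHO] = 1/[CH₃CHO]₀ + kt
Step 2: 1/[CH₃CHO] = 1/0.55 + 0.72 × 25
Step 3: 1/[CH₃CHO] = 1.818 + 18 = 19.82
Step 4: [CH₃CHO] = 1/19.82 = 0.05046 M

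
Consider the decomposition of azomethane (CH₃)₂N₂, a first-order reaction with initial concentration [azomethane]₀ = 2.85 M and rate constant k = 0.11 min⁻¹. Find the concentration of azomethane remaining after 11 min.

0.8499 M

Step 1: For a first-order reaction: [azomethane] = [azomethane]₀ × e^(-kt)
Step 2: [azomethane] = 2.85 × e^(-0.11 × 11)
Step 3: [azomethane] = 2.85 × e^(-1.21)
Step 4: [azomethane] = 2.85 × 0.298197 = 0.8499 M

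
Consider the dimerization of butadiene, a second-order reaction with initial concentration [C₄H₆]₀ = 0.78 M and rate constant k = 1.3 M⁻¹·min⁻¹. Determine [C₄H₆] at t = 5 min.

0.1285 M

Step 1: For a second-order reaction: 1/[C₄H₆] = 1/[C₄H₆]₀ + kt
Step 2: 1/[C₄H₆] = 1/0.78 + 1.3 × 5
Step 3: 1/[C₄H₆] = 1.282 + 6.5 = 7.782
Step 4: [C₄H₆] = 1/7.782 = 0.1285 M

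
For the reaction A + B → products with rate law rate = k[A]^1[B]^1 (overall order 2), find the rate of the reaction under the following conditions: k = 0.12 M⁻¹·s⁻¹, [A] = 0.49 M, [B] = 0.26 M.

0.01529 M/s

Step 1: The rate law is rate = k[A]^1[B]^1, overall order = 1+1 = 2
Step 2: Substitute values: rate = 0.12 × (0.49)^1 × (0.26)^1
Step 3: rate = 0.12 × 0.49 × 0.26 = 0.015288 M/s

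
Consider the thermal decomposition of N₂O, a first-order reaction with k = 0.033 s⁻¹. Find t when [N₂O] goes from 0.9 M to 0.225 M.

42.01 s

Step 1: For first-order: t = ln([N₂O]₀/[N₂O])/k
Step 2: t = ln(0.9/0.225)/0.033
Step 3: t = ln(4)/0.033
Step 4: t = 1.386/0.033 = 42.01 s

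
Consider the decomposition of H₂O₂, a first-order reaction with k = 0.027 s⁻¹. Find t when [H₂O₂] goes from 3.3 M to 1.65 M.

25.67 s

Step 1: For first-order: t = ln([H₂O₂]₀/[H₂O₂])/k
Step 2: t = ln(3.3/1.65)/0.027
Step 3: t = ln(2)/0.027
Step 4: t = 0.6931/0.027 = 25.67 s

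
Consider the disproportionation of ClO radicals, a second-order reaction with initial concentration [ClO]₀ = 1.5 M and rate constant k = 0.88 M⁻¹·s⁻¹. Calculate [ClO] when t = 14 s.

0.077 M

Step 1: For a second-order reaction: 1/[ClO] = 1/[ClO]₀ + kt
Step 2: 1/[ClO] = 1/1.5 + 0.88 × 14
Step 3: 1/[ClO] = 0.6667 + 12.32 = 12.99
Step 4: [ClO] = 1/12.99 = 0.077 M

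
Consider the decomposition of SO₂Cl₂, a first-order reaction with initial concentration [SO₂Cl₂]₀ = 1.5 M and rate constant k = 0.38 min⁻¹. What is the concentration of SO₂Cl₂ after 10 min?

0.03356 M

Step 1: For a first-order reaction: [SO₂Cl₂] = [SO₂Cl₂]₀ × e^(-kt)
Step 2: [SO₂Cl₂] = 1.5 × e^(-0.38 × 10)
Step 3: [SO₂Cl₂] = 1.5 × e^(-3.8)
Step 4: [SO₂Cl₂] = 1.5 × 0.0223708 = 0.03356 M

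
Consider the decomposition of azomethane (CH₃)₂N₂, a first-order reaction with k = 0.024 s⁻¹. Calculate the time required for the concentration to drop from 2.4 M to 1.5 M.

19.58 s

Step 1: For first-order: t = ln([azomethane]₀/[azomethane])/k
Step 2: t = ln(2.4/1.5)/0.024
Step 3: t = ln(1.6)/0.024
Step 4: t = 0.47/0.024 = 19.58 s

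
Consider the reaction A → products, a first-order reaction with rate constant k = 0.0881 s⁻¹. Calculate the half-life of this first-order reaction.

7.868 s

Step 1: For a first-order reaction, t₁/₂ = ln(2)/k
Step 2: t₁/₂ = ln(2)/0.0881
Step 3: t₁/₂ = 0.6931/0.0881 = 7.868 s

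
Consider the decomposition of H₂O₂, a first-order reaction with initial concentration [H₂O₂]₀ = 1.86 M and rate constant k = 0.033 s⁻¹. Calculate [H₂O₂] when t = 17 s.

1.061 M

Step 1: For a first-order reaction: [H₂O₂] = [H₂O₂]₀ × e^(-kt)
Step 2: [H₂O₂] = 1.86 × e^(-0.033 × 17)
Step 3: [H₂O₂] = 1.86 × e^(-0.561)
Step 4: [H₂O₂] = 1.86 × 0.570638 = 1.061 M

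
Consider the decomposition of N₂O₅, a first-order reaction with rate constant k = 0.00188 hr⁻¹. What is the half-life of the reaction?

368.7 hr

Step 1: For a first-order reaction, t₁/₂ = ln(2)/k
Step 2: t₁/₂ = ln(2)/0.00188
Step 3: t₁/₂ = 0.6931/0.00188 = 368.7 hr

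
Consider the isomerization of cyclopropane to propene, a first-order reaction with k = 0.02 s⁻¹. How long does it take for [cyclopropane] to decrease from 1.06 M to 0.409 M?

47.62 s

Step 1: For first-order: t = ln([cyclopropane]₀/[cyclopropane])/k
Step 2: t = ln(1.06/0.409)/0.02
Step 3: t = ln(2.592)/0.02
Step 4: t = 0.9523/0.02 = 47.62 s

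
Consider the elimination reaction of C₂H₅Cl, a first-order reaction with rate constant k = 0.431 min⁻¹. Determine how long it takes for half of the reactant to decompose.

1.608 min

Step 1: For a first-order reaction, t₁/₂ = ln(2)/k
Step 2: t₁/₂ = ln(2)/0.431
Step 3: t₁/₂ = 0.6931/0.431 = 1.608 min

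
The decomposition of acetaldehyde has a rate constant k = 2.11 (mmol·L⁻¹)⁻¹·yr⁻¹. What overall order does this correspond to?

second order (2)

Step 1: The units of k for an nth-order reaction are (concentration)^(1-n)·(time)⁻¹.
Step 2: Here k has units (mmol·L⁻¹)⁻¹·yr⁻¹, so the concentration exponent is -1.
Step 3: 1 - n = -1 ⇒ n = 2. The reaction is second order.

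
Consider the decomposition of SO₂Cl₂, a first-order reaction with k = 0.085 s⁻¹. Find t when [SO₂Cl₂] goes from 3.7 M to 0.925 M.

16.31 s

Step 1: For first-order: t = ln([SO₂Cl₂]₀/[SO₂Cl₂])/k
Step 2: t = ln(3.7/0.925)/0.085
Step 3: t = ln(4)/0.085
Step 4: t = 1.386/0.085 = 16.31 s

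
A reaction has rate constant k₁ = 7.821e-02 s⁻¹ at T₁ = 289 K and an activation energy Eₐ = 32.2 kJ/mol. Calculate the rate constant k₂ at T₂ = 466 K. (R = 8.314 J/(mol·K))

1.270e+01 s⁻¹

Step 1: Use the two-temperature Arrhenius form: ln(k₂/k₁) = -Eₐ/R × (1/T₂ - 1/T₁)
Step 2: Convert Eₐ to J/mol: 32.2 kJ/mol = 32200 J/mol
Step 3: 1/T₂ - 1/T₁ = 1/466 - 1/289 = -1.314285e-03 K⁻¹
Step 4: ln(k₂/k₁) = -32200/8.314 × -1.314285e-03 = 5.09021
Step 5: k₂ = k₁ × exp(5.09021) = 7.821e-02 × 1.62424e+02 = 1.270e+01 s⁻¹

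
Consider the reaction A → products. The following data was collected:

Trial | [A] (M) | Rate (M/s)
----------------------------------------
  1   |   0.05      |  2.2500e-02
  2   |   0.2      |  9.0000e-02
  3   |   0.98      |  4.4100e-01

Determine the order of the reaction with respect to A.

first order (1)

Step 1: Compare trials to find order n where rate₂/rate₁ = ([A]₂/[A]₁)^n
Step 2: rate₂/rate₁ = 9.0000e-02/2.2500e-02 = 4
Step 3: [A]₂/[A]₁ = 0.2/0.05 = 4
Step 4: n = ln(4)/ln(4) = 1.00 ≈ 1
Step 5: The reaction is first order in A.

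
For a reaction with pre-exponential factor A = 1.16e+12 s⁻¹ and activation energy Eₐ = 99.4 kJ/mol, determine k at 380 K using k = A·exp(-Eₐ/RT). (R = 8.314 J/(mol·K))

2.51e-02 s⁻¹

Step 1: Use the Arrhenius equation: k = A × exp(-Eₐ/RT)
Step 2: Convert Eₐ to J/mol: 99.4 kJ/mol = 99400 J/mol
Step 3: Calculate the exponent: -Eₐ/(RT) = -99400/(8.314 × 380) = -31.46247
Step 4: k = 1.16e+12 × exp(-31.46247)
Step 5: k = 1.16e+12 × 2.16782e-14 = 2.5147e-02 s⁻¹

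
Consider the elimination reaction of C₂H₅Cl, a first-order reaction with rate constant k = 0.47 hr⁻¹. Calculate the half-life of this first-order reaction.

1.475 hr

Step 1: For a first-order reaction, t₁/₂ = ln(2)/k
Step 2: t₁/₂ = ln(2)/0.47
Step 3: t₁/₂ = 0.6931/0.47 = 1.475 hr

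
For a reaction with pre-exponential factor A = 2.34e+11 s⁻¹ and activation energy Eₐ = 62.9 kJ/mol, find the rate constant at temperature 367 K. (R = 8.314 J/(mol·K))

2.61e+02 s⁻¹

Step 1: Use the Arrhenius equation: k = A × exp(-Eₐ/RT)
Step 2: Convert Eₐ to J/mol: 62.9 kJ/mol = 62900 J/mol
Step 3: Calculate the exponent: -Eₐ/(RT) = -62900/(8.314 × 367) = -20.61458
Step 4: k = 2.34e+11 × exp(-20.61458)
Step 5: k = 2.34e+11 × 1.11481e-09 = 2.6087e+02 s⁻¹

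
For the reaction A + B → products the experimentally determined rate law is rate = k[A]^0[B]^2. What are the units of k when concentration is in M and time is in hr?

M⁻¹·hr⁻¹

Step 1: Overall order = 0 + 2 = 2.
Step 2: rate has units M·hr⁻¹; [A]^0[B]^2 has units M^2.
Step 3: k = rate/([A]^0[B]^2), so units of k = M^(1-2)·hr⁻¹ = M⁻¹·hr⁻¹.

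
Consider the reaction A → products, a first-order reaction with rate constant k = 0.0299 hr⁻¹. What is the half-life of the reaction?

23.18 hr

Step 1: For a first-order reaction, t₁/₂ = ln(2)/k
Step 2: t₁/₂ = ln(2)/0.0299
Step 3: t₁/₂ = 0.6931/0.0299 = 23.18 hr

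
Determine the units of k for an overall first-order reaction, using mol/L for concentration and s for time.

s⁻¹

Step 1: For overall order n, rate = k × (concentration)^n.
Step 2: Rate has units mol/L·s⁻¹; concentration term has units (mol/L)^1.
Step 3: k = rate / (concentration)^n, so units of k = (mol/L)^(1-1)·s⁻¹ = s⁻¹.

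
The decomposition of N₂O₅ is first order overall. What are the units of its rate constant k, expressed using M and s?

s⁻¹

Step 1: For overall order n, rate = k × (concentration)^n.
Step 2: Rate has units M·s⁻¹; concentration term has units M^1.
Step 3: k = rate / (concentration)^n, so units of k = M^(1-1)·s⁻¹ = s⁻¹.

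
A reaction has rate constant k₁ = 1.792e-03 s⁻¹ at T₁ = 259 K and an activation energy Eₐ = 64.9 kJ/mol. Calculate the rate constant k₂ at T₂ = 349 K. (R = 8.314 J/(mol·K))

4.254e+00 s⁻¹

Step 1: Use the two-temperature Arrhenius form: ln(k₂/k₁) = -Eₐ/R × (1/T₂ - 1/T₁)
Step 2: Convert Eₐ to J/mol: 64.9 kJ/mol = 64900 J/mol
Step 3: 1/T₂ - 1/T₁ = 1/349 - 1/259 = -9.956743e-04 K⁻¹
Step 4: ln(k₂/k₁) = -64900/8.314 × -9.956743e-04 = 7.77234
Step 5: k₂ = k₁ × exp(7.77234) = 1.792e-03 × 2.37402e+03 = 4.254e+00 s⁻¹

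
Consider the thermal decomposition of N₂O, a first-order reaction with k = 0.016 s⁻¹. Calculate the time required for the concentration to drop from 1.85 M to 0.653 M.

65.09 s

Step 1: For first-order: t = ln([N₂O]₀/[N₂O])/k
Step 2: t = ln(1.85/0.653)/0.016
Step 3: t = ln(2.833)/0.016
Step 4: t = 1.041/0.016 = 65.09 s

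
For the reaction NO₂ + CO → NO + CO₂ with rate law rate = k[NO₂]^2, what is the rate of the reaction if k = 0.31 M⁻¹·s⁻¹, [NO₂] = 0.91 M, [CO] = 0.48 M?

0.2567 M/s

Step 1: The rate law is rate = k[NO₂]^2
Step 2: Note that the rate does not depend on [CO] (zero order in CO).
Step 3: rate = 0.31 × (0.91)^2 = 0.256711 M/s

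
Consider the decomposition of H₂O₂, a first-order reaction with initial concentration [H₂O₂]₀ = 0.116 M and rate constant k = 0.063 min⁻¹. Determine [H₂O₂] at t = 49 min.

0.005294 M

Step 1: For a first-order reaction: [H₂O₂] = [H₂O₂]₀ × e^(-kt)
Step 2: [H₂O₂] = 0.116 × e^(-0.063 × 49)
Step 3: [H₂O₂] = 0.116 × e^(-3.087)
Step 4: [H₂O₂] = 0.116 × 0.0456387 = 0.005294 M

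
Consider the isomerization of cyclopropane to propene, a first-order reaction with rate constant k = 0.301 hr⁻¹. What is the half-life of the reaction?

2.303 hr

Step 1: For a first-order reaction, t₁/₂ = ln(2)/k
Step 2: t₁/₂ = ln(2)/0.301
Step 3: t₁/₂ = 0.6931/0.301 = 2.303 hr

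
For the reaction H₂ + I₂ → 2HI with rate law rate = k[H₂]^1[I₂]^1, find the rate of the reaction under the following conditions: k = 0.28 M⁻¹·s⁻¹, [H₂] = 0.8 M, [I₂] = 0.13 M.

0.02912 M/s

Step 1: The rate law is rate = k[H₂]^1[I₂]^1
Step 2: Substitute: rate = 0.28 × (0.8)^1 × (0.13)^1
Step 3: rate = 0.28 × 0.8 × 0.13 = 0.02912 M/s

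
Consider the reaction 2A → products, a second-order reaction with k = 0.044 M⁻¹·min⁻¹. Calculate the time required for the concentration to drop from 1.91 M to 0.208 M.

97.37 min

Step 1: For second-order: t = (1/[A] - 1/[A]₀)/k
Step 2: t = (1/0.208 - 1/1.91)/0.044
Step 3: t = (4.808 - 0.5236)/0.044
Step 4: t = 4.284/0.044 = 97.37 min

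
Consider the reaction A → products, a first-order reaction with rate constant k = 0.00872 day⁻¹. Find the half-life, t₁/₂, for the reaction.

79.49 day

Step 1: For a first-order reaction, t₁/₂ = ln(2)/k
Step 2: t₁/₂ = ln(2)/0.00872
Step 3: t₁/₂ = 0.6931/0.00872 = 79.49 day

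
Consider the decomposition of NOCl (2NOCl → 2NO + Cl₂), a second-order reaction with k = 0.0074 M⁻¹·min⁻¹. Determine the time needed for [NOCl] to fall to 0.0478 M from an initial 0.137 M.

1841 min

Step 1: For second-order: t = (1/[NOCl] - 1/[NOCl]₀)/k
Step 2: t = (1/0.0478 - 1/0.137)/0.0074
Step 3: t = (20.92 - 7.299)/0.0074
Step 4: t = 13.62/0.0074 = 1841 min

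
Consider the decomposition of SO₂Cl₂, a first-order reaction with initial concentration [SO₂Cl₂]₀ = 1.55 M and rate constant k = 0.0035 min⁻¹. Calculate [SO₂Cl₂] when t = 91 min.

1.127 M

Step 1: For a first-order reaction: [SO₂Cl₂] = [SO₂Cl₂]₀ × e^(-kt)
Step 2: [SO₂Cl₂] = 1.55 × e^(-0.0035 × 91)
Step 3: [SO₂Cl₂] = 1.55 × e^(-0.3185)
Step 4: [SO₂Cl₂] = 1.55 × 0.727239 = 1.127 M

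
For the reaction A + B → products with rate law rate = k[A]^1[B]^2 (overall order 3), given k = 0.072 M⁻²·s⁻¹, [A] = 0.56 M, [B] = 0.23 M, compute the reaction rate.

0.002133 M/s

Step 1: The rate law is rate = k[A]^1[B]^2, overall order = 1+2 = 3
Step 2: Substitute values: rate = 0.072 × (0.56)^1 × (0.23)^2
Step 3: rate = 0.072 × 0.56 × 0.0529 = 0.00213293 M/s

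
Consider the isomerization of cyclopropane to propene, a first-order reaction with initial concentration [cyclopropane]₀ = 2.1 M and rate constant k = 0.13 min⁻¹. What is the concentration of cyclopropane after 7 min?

0.8453 M

Step 1: For a first-order reaction: [cyclopropane] = [cyclopropane]₀ × e^(-kt)
Step 2: [cyclopropane] = 2.1 × e^(-0.13 × 7)
Step 3: [cyclopropane] = 2.1 × e^(-0.91)
Step 4: [cyclopropane] = 2.1 × 0.402524 = 0.8453 M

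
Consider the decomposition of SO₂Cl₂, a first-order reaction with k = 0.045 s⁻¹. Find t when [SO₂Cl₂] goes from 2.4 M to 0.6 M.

30.81 s

Step 1: For first-order: t = ln([SO₂Cl₂]₀/[SO₂Cl₂])/k
Step 2: t = ln(2.4/0.6)/0.045
Step 3: t = ln(4)/0.045
Step 4: t = 1.386/0.045 = 30.81 s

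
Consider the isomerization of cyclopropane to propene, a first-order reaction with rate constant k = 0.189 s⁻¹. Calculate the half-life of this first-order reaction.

3.667 s

Step 1: For a first-order reaction, t₁/₂ = ln(2)/k
Step 2: t₁/₂ = ln(2)/0.189
Step 3: t₁/₂ = 0.6931/0.189 = 3.667 s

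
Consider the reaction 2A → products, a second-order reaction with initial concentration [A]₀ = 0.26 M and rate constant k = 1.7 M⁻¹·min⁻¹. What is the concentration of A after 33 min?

0.01668 M

Step 1: For a second-order reaction: 1/[A] = 1/[A]₀ + kt
Step 2: 1/[A] = 1/0.26 + 1.7 × 33
Step 3: 1/[A] = 3.846 + 56.1 = 59.95
Step 4: [A] = 1/59.95 = 0.01668 M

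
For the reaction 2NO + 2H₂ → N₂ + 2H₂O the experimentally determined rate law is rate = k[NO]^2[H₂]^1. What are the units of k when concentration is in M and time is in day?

M⁻²·day⁻¹

Step 1: Overall order = 2 + 1 = 3.
Step 2: rate has units M·day⁻¹; [NO]^2[H₂]^1 has units M^3.
Step 3: k = rate/([NO]^2[H₂]^1), so units of k = M^(1-3)·day⁻¹ = M⁻²·day⁻¹.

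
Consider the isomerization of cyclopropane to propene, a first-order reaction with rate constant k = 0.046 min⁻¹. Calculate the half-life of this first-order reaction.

15.07 min

Step 1: For a first-order reaction, t₁/₂ = ln(2)/k
Step 2: t₁/₂ = ln(2)/0.046
Step 3: t₁/₂ = 0.6931/0.046 = 15.07 min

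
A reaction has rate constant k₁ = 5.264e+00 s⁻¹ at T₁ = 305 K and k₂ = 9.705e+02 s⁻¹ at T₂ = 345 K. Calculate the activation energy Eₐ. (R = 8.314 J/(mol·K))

114.1 kJ/mol

Step 1: Use the two-temperature Arrhenius form: ln(k₂/k₁) = -Eₐ/R × (1/T₂ - 1/T₁)
Step 2: ln(k₂/k₁) = ln(9.705e+02/5.264e+00) = ln(184.366) = 5.21692
Step 3: 1/T₂ - 1/T₁ = 1/345 - 1/305 = -3.801378e-04 K⁻¹
Step 4: Eₐ = -R × ln(k₂/k₁) / (1/T₂ - 1/T₁) = -8.314 × 5.21692 / -3.801378e-04
Step 5: Eₐ = 1.1410e+05 J/mol = 114.1 kJ/mol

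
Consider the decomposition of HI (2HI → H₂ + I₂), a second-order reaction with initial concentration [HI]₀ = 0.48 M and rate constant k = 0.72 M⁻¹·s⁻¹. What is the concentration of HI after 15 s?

0.07762 M

Step 1: For a second-order reaction: 1/[HI] = 1/[HI]₀ + kt
Step 2: 1/[HI] = 1/0.48 + 0.72 × 15
Step 3: 1/[HI] = 2.083 + 10.8 = 12.88
Step 4: [HI] = 1/12.88 = 0.07762 M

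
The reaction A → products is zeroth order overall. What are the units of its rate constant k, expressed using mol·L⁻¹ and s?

mol·L⁻¹·s⁻¹

Step 1: For overall order n, rate = k × (concentration)^n.
Step 2: Rate has units mol·L⁻¹·s⁻¹; concentration term has units (mol·L⁻¹)^0.
Step 3: k = rate / (concentration)^n, so units of k = (mol·L⁻¹)^(1-0)·s⁻¹ = mol·L⁻¹·s⁻¹.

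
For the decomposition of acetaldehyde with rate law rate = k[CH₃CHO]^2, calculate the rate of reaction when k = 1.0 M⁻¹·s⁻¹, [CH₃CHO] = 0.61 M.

0.3721 M/s

Step 1: Identify the rate law: rate = k[CH₃CHO]^2
Step 2: Substitute values: rate = 1.0 × (0.61)^2
Step 3: Calculate: rate = 1.0 × 0.3721 = 0.3721 M/s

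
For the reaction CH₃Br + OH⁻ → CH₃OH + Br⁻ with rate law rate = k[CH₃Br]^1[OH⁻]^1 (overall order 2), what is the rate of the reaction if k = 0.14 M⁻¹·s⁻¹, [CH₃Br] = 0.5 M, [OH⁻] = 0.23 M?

0.0161 M/s

Step 1: The rate law is rate = k[CH₃Br]^1[OH⁻]^1, overall order = 1+1 = 2
Step 2: Substitute values: rate = 0.14 × (0.5)^1 × (0.23)^1
Step 3: rate = 0.14 × 0.5 × 0.23 = 0.0161 M/s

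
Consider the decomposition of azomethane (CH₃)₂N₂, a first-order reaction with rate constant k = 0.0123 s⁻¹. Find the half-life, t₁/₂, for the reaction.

56.35 s

Step 1: For a first-order reaction, t₁/₂ = ln(2)/k
Step 2: t₁/₂ = ln(2)/0.0123
Step 3: t₁/₂ = 0.6931/0.0123 = 56.35 s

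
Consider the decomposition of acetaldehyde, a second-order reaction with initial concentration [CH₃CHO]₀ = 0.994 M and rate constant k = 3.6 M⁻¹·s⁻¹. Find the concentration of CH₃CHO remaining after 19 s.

0.01441 M

Step 1: For a second-order reaction: 1/[CH₃CHO] = 1/[CH₃CHO]₀ + kt
Step 2: 1/[CH₃CHO] = 1/0.994 + 3.6 × 19
Step 3: 1/[CH₃CHO] = 1.006 + 68.4 = 69.41
Step 4: [CH₃CHO] = 1/69.41 = 0.01441 M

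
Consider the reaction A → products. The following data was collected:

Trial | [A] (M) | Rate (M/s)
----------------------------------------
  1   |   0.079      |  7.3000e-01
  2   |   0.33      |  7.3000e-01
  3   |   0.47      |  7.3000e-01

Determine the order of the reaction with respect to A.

zeroth order (0)

Step 1: Compare trials - when concentration changes, rate stays constant.
Step 2: rate₂/rate₁ = 7.3000e-01/7.3000e-01 = 1
Step 3: [A]₂/[A]₁ = 0.33/0.079 = 4.177
Step 4: Since rate ratio ≈ (conc ratio)^0, the reaction is zeroth order.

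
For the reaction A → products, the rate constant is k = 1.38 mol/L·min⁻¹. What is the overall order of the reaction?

zeroth order (0)

Step 1: The units of k for an nth-order reaction are (concentration)^(1-n)·(time)⁻¹.
Step 2: Here k has units mol/L·min⁻¹, so the concentration exponent is 1.
Step 3: 1 - n = 1 ⇒ n = 0. The reaction is zeroth order.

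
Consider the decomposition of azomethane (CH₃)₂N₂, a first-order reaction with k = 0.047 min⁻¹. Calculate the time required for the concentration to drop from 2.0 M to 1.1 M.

12.72 min

Step 1: For first-order: t = ln([azomethane]₀/[azomethane])/k
Step 2: t = ln(2.0/1.1)/0.047
Step 3: t = ln(1.818)/0.047
Step 4: t = 0.5978/0.047 = 12.72 min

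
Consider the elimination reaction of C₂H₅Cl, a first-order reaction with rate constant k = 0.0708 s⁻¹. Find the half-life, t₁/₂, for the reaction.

9.79 s

Step 1: For a first-order reaction, t₁/₂ = ln(2)/k
Step 2: t₁/₂ = ln(2)/0.0708
Step 3: t₁/₂ = 0.6931/0.0708 = 9.79 s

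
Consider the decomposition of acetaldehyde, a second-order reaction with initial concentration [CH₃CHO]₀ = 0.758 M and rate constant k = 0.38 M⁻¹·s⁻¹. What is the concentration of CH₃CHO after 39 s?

0.06196 M

Step 1: For a second-order reaction: 1/[CH₃CHO] = 1/[CH₃CHO]₀ + kt
Step 2: 1/[CH₃CHO] = 1/0.758 + 0.38 × 39
Step 3: 1/[CH₃CHO] = 1.319 + 14.82 = 16.14
Step 4: [CH₃CHO] = 1/16.14 = 0.06196 M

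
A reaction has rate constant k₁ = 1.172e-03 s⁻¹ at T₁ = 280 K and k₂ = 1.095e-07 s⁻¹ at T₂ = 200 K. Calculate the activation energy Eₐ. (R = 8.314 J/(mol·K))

54.0 kJ/mol

Step 1: Use the two-temperature Arrhenius form: ln(k₂/k₁) = -Eₐ/R × (1/T₂ - 1/T₁)
Step 2: ln(k₂/k₁) = ln(1.095e-07/1.172e-03) = ln(9.343e-05) = -9.2783
Step 3: 1/T₂ - 1/T₁ = 1/200 - 1/280 = 1.428571e-03 K⁻¹
Step 4: Eₐ = -R × ln(k₂/k₁) / (1/T₂ - 1/T₁) = -8.314 × -9.2783 / 1.428571e-03
Step 5: Eₐ = 5.3998e+04 J/mol = 54.0 kJ/mol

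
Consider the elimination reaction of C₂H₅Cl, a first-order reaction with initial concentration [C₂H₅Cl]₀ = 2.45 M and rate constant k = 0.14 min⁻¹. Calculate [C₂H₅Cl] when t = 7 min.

0.9195 M

Step 1: For a first-order reaction: [C₂H₅Cl] = [C₂H₅Cl]₀ × e^(-kt)
Step 2: [C₂H₅Cl] = 2.45 × e^(-0.14 × 7)
Step 3: [C₂H₅Cl] = 2.45 × e^(-0.98)
Step 4: [C₂H₅Cl] = 2.45 × 0.375311 = 0.9195 M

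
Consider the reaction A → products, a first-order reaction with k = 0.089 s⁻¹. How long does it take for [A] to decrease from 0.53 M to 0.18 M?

12.13 s

Step 1: For first-order: t = ln([A]₀/[A])/k
Step 2: t = ln(0.53/0.18)/0.089
Step 3: t = ln(2.944)/0.089
Step 4: t = 1.08/0.089 = 12.13 s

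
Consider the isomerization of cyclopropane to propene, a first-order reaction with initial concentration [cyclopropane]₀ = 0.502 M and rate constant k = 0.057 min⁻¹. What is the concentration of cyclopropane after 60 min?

0.01642 M

Step 1: For a first-order reaction: [cyclopropane] = [cyclopropane]₀ × e^(-kt)
Step 2: [cyclopropane] = 0.502 × e^(-0.057 × 60)
Step 3: [cyclopropane] = 0.502 × e^(-3.42)
Step 4: [cyclopropane] = 0.502 × 0.0327124 = 0.01642 M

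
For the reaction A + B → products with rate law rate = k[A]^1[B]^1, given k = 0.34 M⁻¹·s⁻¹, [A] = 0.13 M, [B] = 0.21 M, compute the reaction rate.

0.009282 M/s

Step 1: The rate law is rate = k[A]^1[B]^1
Step 2: Substitute: rate = 0.34 × (0.13)^1 × (0.21)^1
Step 3: rate = 0.34 × 0.13 × 0.21 = 0.009282 M/s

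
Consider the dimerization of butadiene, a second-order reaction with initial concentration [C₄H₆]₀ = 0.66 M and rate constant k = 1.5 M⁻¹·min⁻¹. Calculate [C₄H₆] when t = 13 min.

0.04758 M

Step 1: For a second-order reaction: 1/[C₄H₆] = 1/[C₄H₆]₀ + kt
Step 2: 1/[C₄H₆] = 1/0.66 + 1.5 × 13
Step 3: 1/[C₄H₆] = 1.515 + 19.5 = 21.02
Step 4: [C₄H₆] = 1/21.02 = 0.04758 M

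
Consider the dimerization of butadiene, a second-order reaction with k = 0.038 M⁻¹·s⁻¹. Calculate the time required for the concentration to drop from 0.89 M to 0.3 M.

58.15 s

Step 1: For second-order: t = (1/[C₄H₆] - 1/[C₄H₆]₀)/k
Step 2: t = (1/0.3 - 1/0.89)/0.038
Step 3: t = (3.333 - 1.124)/0.038
Step 4: t = 2.21/0.038 = 58.15 s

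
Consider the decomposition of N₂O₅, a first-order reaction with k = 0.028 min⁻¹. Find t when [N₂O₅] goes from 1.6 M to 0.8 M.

24.76 min

Step 1: For first-order: t = ln([N₂O₅]₀/[N₂O₅])/k
Step 2: t = ln(1.6/0.8)/0.028
Step 3: t = ln(2)/0.028
Step 4: t = 0.6931/0.028 = 24.76 min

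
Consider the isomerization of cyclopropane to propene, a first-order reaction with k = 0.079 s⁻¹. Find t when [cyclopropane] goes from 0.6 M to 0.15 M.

17.55 s

Step 1: For first-order: t = ln([cyclopropane]₀/[cyclopropane])/k
Step 2: t = ln(0.6/0.15)/0.079
Step 3: t = ln(4)/0.079
Step 4: t = 1.386/0.079 = 17.55 s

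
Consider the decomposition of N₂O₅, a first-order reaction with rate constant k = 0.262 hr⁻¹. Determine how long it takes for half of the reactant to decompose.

2.646 hr

Step 1: For a first-order reaction, t₁/₂ = ln(2)/k
Step 2: t₁/₂ = ln(2)/0.262
Step 3: t₁/₂ = 0.6931/0.262 = 2.646 hr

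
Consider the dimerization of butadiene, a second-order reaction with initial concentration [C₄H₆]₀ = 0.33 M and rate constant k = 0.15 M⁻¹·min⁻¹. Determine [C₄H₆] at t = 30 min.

0.1328 M

Step 1: For a second-order reaction: 1/[C₄H₆] = 1/[C₄H₆]₀ + kt
Step 2: 1/[C₄H₆] = 1/0.33 + 0.15 × 30
Step 3: 1/[C₄H₆] = 3.03 + 4.5 = 7.53
Step 4: [C₄H₆] = 1/7.53 = 0.1328 M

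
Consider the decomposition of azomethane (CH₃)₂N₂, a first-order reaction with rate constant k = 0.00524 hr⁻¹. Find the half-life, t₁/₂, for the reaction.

132.3 hr

Step 1: For a first-order reaction, t₁/₂ = ln(2)/k
Step 2: t₁/₂ = ln(2)/0.00524
Step 3: t₁/₂ = 0.6931/0.00524 = 132.3 hr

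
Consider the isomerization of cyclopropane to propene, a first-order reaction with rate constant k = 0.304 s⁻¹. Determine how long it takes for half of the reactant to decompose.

2.28 s

Step 1: For a first-order reaction, t₁/₂ = ln(2)/k
Step 2: t₁/₂ = ln(2)/0.304
Step 3: t₁/₂ = 0.6931/0.304 = 2.28 s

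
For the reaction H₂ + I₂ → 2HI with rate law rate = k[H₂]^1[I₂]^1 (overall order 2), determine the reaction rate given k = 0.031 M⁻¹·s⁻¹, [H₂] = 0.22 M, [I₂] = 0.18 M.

0.001228 M/s

Step 1: The rate law is rate = k[H₂]^1[I₂]^1, overall order = 1+1 = 2
Step 2: Substitute values: rate = 0.031 × (0.22)^1 × (0.18)^1
Step 3: rate = 0.031 × 0.22 × 0.18 = 0.0012276 M/s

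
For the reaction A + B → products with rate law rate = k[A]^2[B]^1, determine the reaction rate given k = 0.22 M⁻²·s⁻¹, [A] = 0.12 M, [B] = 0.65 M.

0.002059 M/s

Step 1: The rate law is rate = k[A]^2[B]^1
Step 2: Substitute: rate = 0.22 × (0.12)^2 × (0.65)^1
Step 3: rate = 0.22 × 0.0144 × 0.65 = 0.0020592 M/s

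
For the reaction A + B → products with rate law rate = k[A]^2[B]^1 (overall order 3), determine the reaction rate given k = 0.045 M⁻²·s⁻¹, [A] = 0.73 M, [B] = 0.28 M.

0.006715 M/s

Step 1: The rate law is rate = k[A]^2[B]^1, overall order = 2+1 = 3
Step 2: Substitute values: rate = 0.045 × (0.73)^2 × (0.28)^1
Step 3: rate = 0.045 × 0.5329 × 0.28 = 0.00671454 M/s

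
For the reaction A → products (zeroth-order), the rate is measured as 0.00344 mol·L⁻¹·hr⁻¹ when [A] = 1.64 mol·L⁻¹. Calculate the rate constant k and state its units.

0.00344 mol·L⁻¹·hr⁻¹

Step 1: For a zeroth-order reaction, rate = k (independent of concentration).
Step 2: k = rate = 0.00344 mol·L⁻¹·hr⁻¹.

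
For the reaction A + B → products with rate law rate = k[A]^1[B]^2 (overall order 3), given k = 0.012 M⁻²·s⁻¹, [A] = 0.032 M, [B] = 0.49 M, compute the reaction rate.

9.22e-05 M/s

Step 1: The rate law is rate = k[A]^1[B]^2, overall order = 1+2 = 3
Step 2: Substitute values: rate = 0.012 × (0.032)^1 × (0.49)^2
Step 3: rate = 0.012 × 0.032 × 0.2401 = 9.21984e-05 M/s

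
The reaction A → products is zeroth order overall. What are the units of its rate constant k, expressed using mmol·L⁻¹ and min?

mmol·L⁻¹·min⁻¹

Step 1: For overall order n, rate = k × (concentration)^n.
Step 2: Rate has units mmol·L⁻¹·min⁻¹; concentration term has units (mmol·L⁻¹)^0.
Step 3: k = rate / (concentration)^n, so units of k = (mmol·L⁻¹)^(1-0)·min⁻¹ = mmol·L⁻¹·min⁻¹.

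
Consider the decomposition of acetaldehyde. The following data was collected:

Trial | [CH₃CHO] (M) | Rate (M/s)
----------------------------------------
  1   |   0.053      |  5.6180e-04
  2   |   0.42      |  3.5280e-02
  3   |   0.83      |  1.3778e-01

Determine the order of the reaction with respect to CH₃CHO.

second order (2)

Step 1: Compare trials to find order n where rate₂/rate₁ = ([CH₃CHO]₂/[CH₃CHO]₁)^n
Step 2: rate₂/rate₁ = 3.5280e-02/5.6180e-04 = 62.8
Step 3: [CH₃CHO]₂/[CH₃CHO]₁ = 0.42/0.053 = 7.925
Step 4: n = ln(62.8)/ln(7.925) = 2.00 ≈ 2
Step 5: The reaction is second order in CH₃CHO.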